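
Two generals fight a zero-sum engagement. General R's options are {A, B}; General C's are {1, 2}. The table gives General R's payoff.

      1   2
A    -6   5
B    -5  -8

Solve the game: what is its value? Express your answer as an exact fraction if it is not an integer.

-73/14

Row minima: A → -6, B → -8; maximin = -6.
Column maxima: 1 → -5, 2 → 5; minimax = -5.
-6 ≠ -5, so there is no saddle point; optimal play is mixed.
Let General R play A with probability p. Expected payoff against 1: (-6)p + (-5)(1−p) = −p − 5; against 2: 5p + (-8)(1−p) = 13p − 8.
Setting these equal: −p − 5 = 13p − 8 ⇒ −14p = -3 ⇒ p = 3/14, and the value is (-1)·(3/14) − 5 = -73/14.
For General C: with q = P(1), equating A's and B's payoffs gives −11q + 5 = 3q − 8 ⇒ q = 13/14.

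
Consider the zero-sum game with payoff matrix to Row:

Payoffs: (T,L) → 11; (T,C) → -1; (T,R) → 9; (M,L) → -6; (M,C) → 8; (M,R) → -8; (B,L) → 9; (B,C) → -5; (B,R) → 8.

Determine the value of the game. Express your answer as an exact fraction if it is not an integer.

32/13

Row minima: T → -1, M → -8, B → -5; maximin = -1.
Column maxima: L → 11, C → 8, R → 9; minimax = 8.
-1 ≠ 8, so there is no saddle point; optimal play is mixed.
B is strictly dominated by T, so Row never plays it.
L is strictly dominated by R (it gives Row strictly more in every row), so Column never plays it.
On the remaining 2×2 (T, M vs C, R):
Let Row play T with probability p. Expected payoff against C: (-1)p + 8(1−p) = −9p + 8; against R: 9p + (-8)(1−p) = 17p − 8.
Setting these equal: −9p + 8 = 17p − 8 ⇒ −26p = -16 ⇒ p = 8/13, and the value is (-9)·(8/13) + 8 = 32/13.
For Column: with q = P(C), equating T's and M's payoffs gives −10q + 9 = 16q − 8 ⇒ q = 17/26.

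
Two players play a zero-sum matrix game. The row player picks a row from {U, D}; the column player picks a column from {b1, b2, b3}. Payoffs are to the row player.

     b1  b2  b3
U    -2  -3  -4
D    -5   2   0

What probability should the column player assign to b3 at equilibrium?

Row minima: U → -4, D → -5; maximin = -4.
Column maxima: b1 → -2, b2 → 2, b3 → 0; minimax = -2.
-4 ≠ -2, so there is no saddle point; optimal play is mixed.
b2 is strictly dominated by b3 (it gives the row player strictly more in every row), so the column player never plays it.
On the remaining 2×2 (U, D vs b1, b3):
Let the row player play U with probability p. Expected payoff against b1: (-2)p + (-5)(1−p) = 3p − 5; against b3: (-4)p + 0(1−p) = −4p.
Setting these equal: 3p − 5 = −4p ⇒ 7p = 5 ⇒ p = 5/7, and the value is (3)·(5/7) − 5 = -20/7.
For the column player: with q = P(b1), equating U's and D's payoffs gives 2q − 4 = −5q ⇒ q = 4/7.

3/7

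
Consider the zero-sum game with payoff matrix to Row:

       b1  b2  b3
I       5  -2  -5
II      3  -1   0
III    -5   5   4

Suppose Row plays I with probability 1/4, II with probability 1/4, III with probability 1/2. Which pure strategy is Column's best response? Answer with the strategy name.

b1

If Column plays b1, Row's expected payoff is (1/4)·5 + (1/4)·3 + (1/2)·(-5) = -1/2.
If Column plays b2, Row's expected payoff is (1/4)·(-2) + (1/4)·(-1) + (1/2)·5 = 7/4.
If Column plays b3, Row's expected payoff is (1/4)·(-5) + (1/4)·0 + (1/2)·4 = 3/4.
Column minimizes Row's payoff; the smallest is -1/2, so the best response is b1.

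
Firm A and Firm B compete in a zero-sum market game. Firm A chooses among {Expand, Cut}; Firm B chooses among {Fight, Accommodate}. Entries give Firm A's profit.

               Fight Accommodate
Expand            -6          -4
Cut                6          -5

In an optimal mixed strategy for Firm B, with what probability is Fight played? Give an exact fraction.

Row minima: Expand → -6, Cut → -5; maximin = -5.
Column maxima: Fight → 6, Accommodate → -4; minimax = -4.
-5 ≠ -4, so there is no saddle point; optimal play is mixed.
Let Firm A play Expand with probability p. Expected payoff against Fight: (-6)p + 6(1−p) = −12p + 6; against Accommodate: (-4)p + (-5)(1−p) = p − 5.
Setting these equal: −12p + 6 = p − 5 ⇒ −13p = -11 ⇒ p = 11/13, and the value is (-12)·(11/13) + 6 = -54/13.
For Firm B: with q = P(Fight), equating Expand's and Cut's payoffs gives −2q − 4 = 11q − 5 ⇒ q = 1/13.

1/13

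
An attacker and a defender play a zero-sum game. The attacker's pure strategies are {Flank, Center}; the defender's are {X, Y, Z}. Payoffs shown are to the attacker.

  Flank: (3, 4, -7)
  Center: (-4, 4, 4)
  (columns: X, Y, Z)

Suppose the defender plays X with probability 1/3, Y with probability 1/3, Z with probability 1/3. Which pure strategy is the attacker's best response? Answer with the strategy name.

Expected payoff of Flank: (1/3)·3 + (1/3)·4 + (1/3)·(-7) = 0.
Expected payoff of Center: (1/3)·(-4) + (1/3)·4 + (1/3)·4 = 4/3.
The largest is 4/3, so the attacker's best response is Center.

Center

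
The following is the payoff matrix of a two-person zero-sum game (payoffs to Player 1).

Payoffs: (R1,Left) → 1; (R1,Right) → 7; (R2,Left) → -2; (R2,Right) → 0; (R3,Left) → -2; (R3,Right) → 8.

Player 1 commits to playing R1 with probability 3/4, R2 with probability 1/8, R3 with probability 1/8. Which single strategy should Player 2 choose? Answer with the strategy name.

Left

If Player 2 plays Left, Player 1's expected payoff is (3/4)·1 + (1/8)·(-2) + (1/8)·(-2) = 1/4.
If Player 2 plays Right, Player 1's expected payoff is (3/4)·7 + (1/8)·0 + (1/8)·8 = 25/4.
Player 2 minimizes Player 1's payoff; the smallest is 1/4, so the best response is Left.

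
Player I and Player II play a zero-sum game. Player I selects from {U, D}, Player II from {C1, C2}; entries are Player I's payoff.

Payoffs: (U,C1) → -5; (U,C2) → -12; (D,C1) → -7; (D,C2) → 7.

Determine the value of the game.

-17/3

Row minima: U → -12, D → -7; maximin = -7.
Column maxima: C1 → -5, C2 → 7; minimax = -5.
-7 ≠ -5, so there is no saddle point; optimal play is mixed.
Let Player I play U with probability p. Expected payoff against C1: (-5)p + (-7)(1−p) = 2p − 7; against C2: (-12)p + 7(1−p) = −19p + 7.
Setting these equal: 2p − 7 = −19p + 7 ⇒ 21p = 14 ⇒ p = 2/3, and the value is (2)·(2/3) − 7 = -17/3.
For Player II: with q = P(C1), equating U's and D's payoffs gives 7q − 12 = −14q + 7 ⇒ q = 19/21.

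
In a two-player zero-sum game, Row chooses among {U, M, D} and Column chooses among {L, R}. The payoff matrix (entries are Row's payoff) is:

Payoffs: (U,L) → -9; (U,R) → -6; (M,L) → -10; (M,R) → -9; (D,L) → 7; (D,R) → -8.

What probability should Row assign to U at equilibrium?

Row minima: U → -9, M → -10, D → -8; maximin = -8.
Column maxima: L → 7, R → -6; minimax = -6.
-8 ≠ -6, so there is no saddle point; optimal play is mixed.
M is strictly dominated by U, so Row never plays it.
On the remaining 2×2 (U, D vs L, R):
Let Row play U with probability p. Expected payoff against L: (-9)p + 7(1−p) = −16p + 7; against R: (-6)p + (-8)(1−p) = 2p − 8.
Setting these equal: −16p + 7 = 2p − 8 ⇒ −18p = -15 ⇒ p = 5/6, and the value is (-16)·(5/6) + 7 = -19/3.
For Column: with q = P(L), equating U's and D's payoffs gives −3q − 6 = 15q − 8 ⇒ q = 1/9.

5/6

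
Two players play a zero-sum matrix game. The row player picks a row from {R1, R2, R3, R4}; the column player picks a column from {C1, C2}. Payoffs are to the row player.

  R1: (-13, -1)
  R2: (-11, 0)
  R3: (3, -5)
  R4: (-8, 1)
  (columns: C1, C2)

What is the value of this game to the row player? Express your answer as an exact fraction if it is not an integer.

-37/17

Row minima: R1 → -13, R2 → -11, R3 → -5, R4 → -8; maximin = -5.
Column maxima: C1 → 3, C2 → 1; minimax = 1.
-5 ≠ 1, so there is no saddle point; optimal play is mixed.
R1 is strictly dominated by R2, so the row player never plays it.
R2 is strictly dominated by R4, so the row player never plays it.
On the remaining 2×2 (R3, R4 vs C1, C2):
Let the row player play R3 with probability p. Expected payoff against C1: 3p + (-8)(1−p) = 11p − 8; against C2: (-5)p + 1(1−p) = −6p + 1.
Setting these equal: 11p − 8 = −6p + 1 ⇒ 17p = 9 ⇒ p = 9/17, and the value is (11)·(9/17) − 8 = -37/17.
For the column player: with q = P(C1), equating R3's and R4's payoffs gives 8q − 5 = −9q + 1 ⇒ q = 6/17.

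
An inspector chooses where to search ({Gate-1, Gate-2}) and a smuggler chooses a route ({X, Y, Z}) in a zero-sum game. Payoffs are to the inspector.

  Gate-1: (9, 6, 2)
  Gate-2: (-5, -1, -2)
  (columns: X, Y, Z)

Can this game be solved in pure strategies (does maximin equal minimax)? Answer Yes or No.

Yes

Row minima: Gate-1 → 2, Gate-2 → -5; maximin = 2.
Column maxima: X → 9, Y → 6, Z → 2; minimax = 2.
maximin = minimax = 2, so a saddle point exists.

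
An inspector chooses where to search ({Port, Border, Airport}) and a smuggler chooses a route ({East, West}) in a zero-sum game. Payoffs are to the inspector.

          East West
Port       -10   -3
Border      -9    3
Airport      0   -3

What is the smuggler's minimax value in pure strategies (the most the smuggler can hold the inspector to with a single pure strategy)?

Column maxima: East → 0, West → 3.
The smallest of these is 0.

0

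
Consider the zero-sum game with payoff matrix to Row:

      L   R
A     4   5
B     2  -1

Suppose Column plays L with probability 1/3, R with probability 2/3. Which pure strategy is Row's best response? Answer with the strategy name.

A

Expected payoff of A: (1/3)·4 + (2/3)·5 = 14/3.
Expected payoff of B: (1/3)·2 + (2/3)·(-1) = 0.
The largest is 14/3, so Row's best response is A.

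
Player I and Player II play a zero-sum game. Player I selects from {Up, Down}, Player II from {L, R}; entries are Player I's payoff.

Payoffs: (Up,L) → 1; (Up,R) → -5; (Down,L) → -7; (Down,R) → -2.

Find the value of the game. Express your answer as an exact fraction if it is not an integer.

Row minima: Up → -5, Down → -7; maximin = -5.
Column maxima: L → 1, R → -2; minimax = -2.
-5 ≠ -2, so there is no saddle point; optimal play is mixed.
Let Player I play Up with probability p. Expected payoff against L: 1p + (-7)(1−p) = 8p − 7; against R: (-5)p + (-2)(1−p) = −3p − 2.
Setting these equal: 8p − 7 = −3p − 2 ⇒ 11p = 5 ⇒ p = 5/11, and the value is (8)·(5/11) − 7 = -37/11.
For Player II: with q = P(L), equating Up's and Down's payoffs gives 6q − 5 = −5q − 2 ⇒ q = 3/11.

-37/11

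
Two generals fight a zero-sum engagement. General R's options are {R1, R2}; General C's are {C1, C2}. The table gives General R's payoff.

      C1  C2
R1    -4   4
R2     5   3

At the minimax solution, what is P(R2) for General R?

4/5

Row minima: R1 → -4, R2 → 3; maximin = 3.
Column maxima: C1 → 5, C2 → 4; minimax = 4.
3 ≠ 4, so there is no saddle point; optimal play is mixed.
Let General R play R1 with probability p. Expected payoff against C1: (-4)p + 5(1−p) = −9p + 5; against C2: 4p + 3(1−p) = p + 3.
Setting these equal: −9p + 5 = p + 3 ⇒ −10p = -2 ⇒ p = 1/5, and the value is (-9)·(1/5) + 5 = 16/5.
For General C: with q = P(C1), equating R1's and R2's payoffs gives −8q + 4 = 2q + 3 ⇒ q = 1/10.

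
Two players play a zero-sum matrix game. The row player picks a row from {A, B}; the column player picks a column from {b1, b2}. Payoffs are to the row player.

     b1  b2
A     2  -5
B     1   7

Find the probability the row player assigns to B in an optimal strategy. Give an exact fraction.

Row minima: A → -5, B → 1; maximin = 1.
Column maxima: b1 → 2, b2 → 7; minimax = 2.
1 ≠ 2, so there is no saddle point; optimal play is mixed.
Let the row player play A with probability p. Expected payoff against b1: 2p + 1(1−p) = p + 1; against b2: (-5)p + 7(1−p) = −12p + 7.
Setting these equal: p + 1 = −12p + 7 ⇒ 13p = 6 ⇒ p = 6/13, and the value is (1)·(6/13) + 1 = 19/13.
For the column player: with q = P(b1), equating A's and B's payoffs gives 7q − 5 = −6q + 7 ⇒ q = 12/13.

7/13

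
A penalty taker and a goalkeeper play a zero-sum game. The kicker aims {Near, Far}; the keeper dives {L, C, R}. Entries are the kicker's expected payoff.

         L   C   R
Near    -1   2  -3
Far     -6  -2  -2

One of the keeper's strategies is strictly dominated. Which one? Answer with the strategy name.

C

L holds the kicker's payoff strictly below C in every row: -1 < 2, -6 < -2.
So C is strictly dominated for the keeper.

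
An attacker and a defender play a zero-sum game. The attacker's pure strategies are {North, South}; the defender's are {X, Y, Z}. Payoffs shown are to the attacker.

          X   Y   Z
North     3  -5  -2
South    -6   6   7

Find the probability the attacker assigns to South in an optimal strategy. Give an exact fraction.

Row minima: North → -5, South → -6; maximin = -5.
Column maxima: X → 3, Y → 6, Z → 7; minimax = 3.
-5 ≠ 3, so there is no saddle point; optimal play is mixed.
Z is strictly dominated by Y (it gives the attacker strictly more in every row), so the defender never plays it.
On the remaining 2×2 (North, South vs X, Y):
Let the attacker play North with probability p. Expected payoff against X: 3p + (-6)(1−p) = 9p − 6; against Y: (-5)p + 6(1−p) = −11p + 6.
Setting these equal: 9p − 6 = −11p + 6 ⇒ 20p = 12 ⇒ p = 3/5, and the value is (9)·(3/5) − 6 = -3/5.
For the defender: with q = P(X), equating North's and South's payoffs gives 8q − 5 = −12q + 6 ⇒ q = 11/20.

2/5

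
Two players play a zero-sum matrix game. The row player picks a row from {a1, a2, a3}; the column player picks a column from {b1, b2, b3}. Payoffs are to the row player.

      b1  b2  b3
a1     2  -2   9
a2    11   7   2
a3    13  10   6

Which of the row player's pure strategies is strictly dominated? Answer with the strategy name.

a3 gives a strictly higher payoff than a2 against every column: 13 > 11, 10 > 7, 6 > 2.
So a2 is strictly dominated and the row player never plays it.

a2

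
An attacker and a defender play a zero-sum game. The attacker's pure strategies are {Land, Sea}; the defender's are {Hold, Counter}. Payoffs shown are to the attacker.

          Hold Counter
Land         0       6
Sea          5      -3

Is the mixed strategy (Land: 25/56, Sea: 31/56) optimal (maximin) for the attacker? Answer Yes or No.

Against Hold this mix gives (25/56)·0 + (31/56)·5 = 155/56.
Against Counter this mix gives (25/56)·6 + (31/56)·(-3) = 57/56.
The defender will play Counter, holding the attacker to 57/56. Shifting weight toward the row that does better against Counter would raise this floor (the equalizing mix achieves 15/7 against both Counter and Hold), so the proposed strategy is not optimal.

No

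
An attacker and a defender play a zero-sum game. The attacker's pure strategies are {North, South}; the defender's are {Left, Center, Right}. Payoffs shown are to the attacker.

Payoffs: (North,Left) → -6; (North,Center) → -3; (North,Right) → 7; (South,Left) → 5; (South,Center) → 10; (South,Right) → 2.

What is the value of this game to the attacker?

47/16

Row minima: North → -6, South → 2; maximin = 2.
Column maxima: Left → 5, Center → 10, Right → 7; minimax = 5.
2 ≠ 5, so there is no saddle point; optimal play is mixed.
Center is strictly dominated by Left (it gives the attacker strictly more in every row), so the defender never plays it.
On the remaining 2×2 (North, South vs Left, Right):
Let the attacker play North with probability p. Expected payoff against Left: (-6)p + 5(1−p) = −11p + 5; against Right: 7p + 2(1−p) = 5p + 2.
Setting these equal: −11p + 5 = 5p + 2 ⇒ −16p = -3 ⇒ p = 3/16, and the value is (-11)·(3/16) + 5 = 47/16.
For the defender: with q = P(Left), equating North's and South's payoffs gives −13q + 7 = 3q + 2 ⇒ q = 5/16.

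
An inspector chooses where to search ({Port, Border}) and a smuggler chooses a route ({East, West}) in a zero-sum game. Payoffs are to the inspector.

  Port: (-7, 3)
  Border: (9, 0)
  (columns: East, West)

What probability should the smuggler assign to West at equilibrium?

Row minima: Port → -7, Border → 0; maximin = 0.
Column maxima: East → 9, West → 3; minimax = 3.
0 ≠ 3, so there is no saddle point; optimal play is mixed.
Let the inspector play Port with probability p. Expected payoff against East: (-7)p + 9(1−p) = −16p + 9; against West: 3p + 0(1−p) = 3p.
Setting these equal: −16p + 9 = 3p ⇒ −19p = -9 ⇒ p = 9/19, and the value is (-16)·(9/19) + 9 = 27/19.
For the smuggler: with q = P(East), equating Port's and Border's payoffs gives −10q + 3 = 9q ⇒ q = 3/19.

16/19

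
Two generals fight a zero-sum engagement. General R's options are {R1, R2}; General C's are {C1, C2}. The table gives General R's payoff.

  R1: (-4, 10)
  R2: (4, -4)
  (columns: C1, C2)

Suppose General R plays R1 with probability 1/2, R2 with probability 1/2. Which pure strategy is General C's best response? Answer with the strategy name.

C1

If General C plays C1, General R's expected payoff is (1/2)·(-4) + (1/2)·4 = 0.
If General C plays C2, General R's expected payoff is (1/2)·10 + (1/2)·(-4) = 3.
General C minimizes General R's payoff; the smallest is 0, so the best response is C1.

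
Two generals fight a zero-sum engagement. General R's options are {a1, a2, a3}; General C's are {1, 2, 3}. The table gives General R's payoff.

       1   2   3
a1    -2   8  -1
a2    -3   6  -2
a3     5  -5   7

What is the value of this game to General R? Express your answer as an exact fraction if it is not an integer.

3/2

Row minima: a1 → -2, a2 → -3, a3 → -5; maximin = -2.
Column maxima: 1 → 5, 2 → 8, 3 → 7; minimax = 5.
-2 ≠ 5, so there is no saddle point; optimal play is mixed.
a2 is strictly dominated by a1, so General R never plays it.
3 is strictly dominated by 1 (it gives General R strictly more in every row), so General C never plays it.
On the remaining 2×2 (a1, a3 vs 1, 2):
Let General R play a1 with probability p. Expected payoff against 1: (-2)p + 5(1−p) = −7p + 5; against 2: 8p + (-5)(1−p) = 13p − 5.
Setting these equal: −7p + 5 = 13p − 5 ⇒ −20p = -10 ⇒ p = 1/2, and the value is (-7)·(1/2) + 5 = 3/2.
For General C: with q = P(1), equating a1's and a3's payoffs gives −10q + 8 = 10q − 5 ⇒ q = 13/20.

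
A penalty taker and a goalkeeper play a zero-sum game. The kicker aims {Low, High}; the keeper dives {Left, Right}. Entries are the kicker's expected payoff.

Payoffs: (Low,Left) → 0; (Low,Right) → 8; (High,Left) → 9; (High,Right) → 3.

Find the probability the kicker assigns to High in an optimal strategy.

4/7

Row minima: Low → 0, High → 3; maximin = 3.
Column maxima: Left → 9, Right → 8; minimax = 8.
3 ≠ 8, so there is no saddle point; optimal play is mixed.
Let the kicker play Low with probability p. Expected payoff against Left: 0p + 9(1−p) = −9p + 9; against Right: 8p + 3(1−p) = 5p + 3.
Setting these equal: −9p + 9 = 5p + 3 ⇒ −14p = -6 ⇒ p = 3/7, and the value is (-9)·(3/7) + 9 = 36/7.
For the keeper: with q = P(Left), equating Low's and High's payoffs gives −8q + 8 = 6q + 3 ⇒ q = 5/14.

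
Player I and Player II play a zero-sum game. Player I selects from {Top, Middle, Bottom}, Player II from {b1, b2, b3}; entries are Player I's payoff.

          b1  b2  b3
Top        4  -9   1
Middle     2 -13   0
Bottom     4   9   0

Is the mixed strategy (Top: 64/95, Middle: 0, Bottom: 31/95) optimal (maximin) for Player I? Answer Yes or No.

Against b1 this mix gives (64/95)·4 + (31/95)·4 = 4.
Against b2 this mix gives (64/95)·(-9) + (31/95)·9 = -297/95.
Against b3 this mix gives (64/95)·1 + (31/95)·0 = 64/95.
Player II will play b2, holding Player I to -297/95. Shifting weight toward the row that does better against b2 would raise this floor (the equalizing mix achieves 9/19 against both b2 and b3), so the proposed strategy is not optimal.

No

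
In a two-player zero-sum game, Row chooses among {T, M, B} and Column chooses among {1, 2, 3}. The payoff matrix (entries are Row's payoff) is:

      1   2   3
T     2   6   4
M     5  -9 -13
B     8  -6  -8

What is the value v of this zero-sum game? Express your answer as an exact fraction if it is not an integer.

Row minima: T → 2, M → -13, B → -8; maximin = 2.
Column maxima: 1 → 8, 2 → 6, 3 → 4; minimax = 4.
2 ≠ 4, so there is no saddle point; optimal play is mixed.
M is strictly dominated by B, so Row never plays it.
2 is strictly dominated by 3 (it gives Row strictly more in every row), so Column never plays it.
On the remaining 2×2 (T, B vs 1, 3):
Let Row play T with probability p. Expected payoff against 1: 2p + 8(1−p) = −6p + 8; against 3: 4p + (-8)(1−p) = 12p − 8.
Setting these equal: −6p + 8 = 12p − 8 ⇒ −18p = -16 ⇒ p = 8/9, and the value is (-6)·(8/9) + 8 = 8/3.
For Column: with q = P(1), equating T's and B's payoffs gives −2q + 4 = 16q − 8 ⇒ q = 2/3.

8/3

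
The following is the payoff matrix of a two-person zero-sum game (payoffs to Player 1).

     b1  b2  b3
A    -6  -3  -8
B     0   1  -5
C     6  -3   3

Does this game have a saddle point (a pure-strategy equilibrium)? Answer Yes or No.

Row minima: A → -8, B → -5, C → -3; maximin = -3.
Column maxima: b1 → 6, b2 → 1, b3 → 3; minimax = 1.
-3 ≠ 1, so no pure-strategy equilibrium exists.

No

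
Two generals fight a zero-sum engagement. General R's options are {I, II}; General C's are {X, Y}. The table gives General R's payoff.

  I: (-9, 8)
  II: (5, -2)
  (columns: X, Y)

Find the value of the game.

Row minima: I → -9, II → -2; maximin = -2.
Column maxima: X → 5, Y → 8; minimax = 5.
-2 ≠ 5, so there is no saddle point; optimal play is mixed.
Let General R play I with probability p. Expected payoff against X: (-9)p + 5(1−p) = −14p + 5; against Y: 8p + (-2)(1−p) = 10p − 2.
Setting these equal: −14p + 5 = 10p − 2 ⇒ −24p = -7 ⇒ p = 7/24, and the value is (-14)·(7/24) + 5 = 11/12.
For General C: with q = P(X), equating I's and II's payoffs gives −17q + 8 = 7q − 2 ⇒ q = 5/12.

11/12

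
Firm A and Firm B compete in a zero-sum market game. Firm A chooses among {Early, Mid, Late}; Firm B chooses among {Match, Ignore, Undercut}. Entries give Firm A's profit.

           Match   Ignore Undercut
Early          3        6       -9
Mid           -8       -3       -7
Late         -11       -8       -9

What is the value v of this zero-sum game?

-93/13

Row minima: Early → -9, Mid → -8, Late → -11; maximin = -8.
Column maxima: Match → 3, Ignore → 6, Undercut → -7; minimax = -7.
-8 ≠ -7, so there is no saddle point; optimal play is mixed.
Late is strictly dominated by Mid, so Firm A never plays it.
Ignore is strictly dominated by Match (it gives Firm A strictly more in every row), so Firm B never plays it.
On the remaining 2×2 (Early, Mid vs Match, Undercut):
Let Firm A play Early with probability p. Expected payoff against Match: 3p + (-8)(1−p) = 11p − 8; against Undercut: (-9)p + (-7)(1−p) = −2p − 7.
Setting these equal: 11p − 8 = −2p − 7 ⇒ 13p = 1 ⇒ p = 1/13, and the value is (11)·(1/13) − 8 = -93/13.
For Firm B: with q = P(Match), equating Early's and Mid's payoffs gives 12q − 9 = −q − 7 ⇒ q = 2/13.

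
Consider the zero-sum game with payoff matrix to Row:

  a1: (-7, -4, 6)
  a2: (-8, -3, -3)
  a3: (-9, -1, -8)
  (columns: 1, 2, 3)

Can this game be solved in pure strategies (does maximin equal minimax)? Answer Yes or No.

Row minima: a1 → -7, a2 → -8, a3 → -9; maximin = -7.
Column maxima: 1 → -7, 2 → -1, 3 → 6; minimax = -7.
maximin = minimax = -7, so a saddle point exists.

Yes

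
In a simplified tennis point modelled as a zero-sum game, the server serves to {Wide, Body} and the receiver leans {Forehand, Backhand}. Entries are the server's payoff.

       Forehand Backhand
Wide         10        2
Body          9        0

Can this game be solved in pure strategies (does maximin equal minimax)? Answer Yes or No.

Row minima: Wide → 2, Body → 0; maximin = 2.
Column maxima: Forehand → 10, Backhand → 2; minimax = 2.
maximin = minimax = 2, so a saddle point exists.

Yes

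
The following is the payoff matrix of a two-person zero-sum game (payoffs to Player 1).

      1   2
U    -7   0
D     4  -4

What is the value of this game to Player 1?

Row minima: U → -7, D → -4; maximin = -4.
Column maxima: 1 → 4, 2 → 0; minimax = 0.
-4 ≠ 0, so there is no saddle point; optimal play is mixed.
Let Player 1 play U with probability p. Expected payoff against 1: (-7)p + 4(1−p) = −11p + 4; against 2: 0p + (-4)(1−p) = 4p − 4.
Setting these equal: −11p + 4 = 4p − 4 ⇒ −15p = -8 ⇒ p = 8/15, and the value is (-11)·(8/15) + 4 = -28/15.
For Player 2: with q = P(1), equating U's and D's payoffs gives −7q = 8q − 4 ⇒ q = 4/15.

-28/15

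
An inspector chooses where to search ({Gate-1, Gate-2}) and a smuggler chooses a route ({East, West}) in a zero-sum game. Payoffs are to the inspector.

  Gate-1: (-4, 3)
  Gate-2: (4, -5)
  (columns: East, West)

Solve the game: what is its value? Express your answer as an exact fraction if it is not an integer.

Row minima: Gate-1 → -4, Gate-2 → -5; maximin = -4.
Column maxima: East → 4, West → 3; minimax = 3.
-4 ≠ 3, so there is no saddle point; optimal play is mixed.
Let the inspector play Gate-1 with probability p. Expected payoff against East: (-4)p + 4(1−p) = −8p + 4; against West: 3p + (-5)(1−p) = 8p − 5.
Setting these equal: −8p + 4 = 8p − 5 ⇒ −16p = -9 ⇒ p = 9/16, and the value is (-8)·(9/16) + 4 = -1/2.
For the smuggler: with q = P(East), equating Gate-1's and Gate-2's payoffs gives −7q + 3 = 9q − 5 ⇒ q = 1/2.

-1/2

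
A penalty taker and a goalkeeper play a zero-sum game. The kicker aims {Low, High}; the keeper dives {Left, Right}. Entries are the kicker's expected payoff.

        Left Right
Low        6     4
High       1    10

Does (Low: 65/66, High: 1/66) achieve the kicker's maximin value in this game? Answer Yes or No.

No

Against Left this mix gives (65/66)·6 + (1/66)·1 = 391/66.
Against Right this mix gives (65/66)·4 + (1/66)·10 = 45/11.
The keeper will play Right, holding the kicker to 45/11. Shifting weight toward the row that does better against Right would raise this floor (the equalizing mix achieves 56/11 against both Right and Left), so the proposed strategy is not optimal.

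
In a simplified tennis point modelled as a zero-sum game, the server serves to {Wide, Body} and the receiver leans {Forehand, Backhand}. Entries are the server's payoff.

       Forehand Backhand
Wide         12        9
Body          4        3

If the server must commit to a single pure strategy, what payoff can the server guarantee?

Row minima: Wide → 9, Body → 3.
The best of these is 9.

9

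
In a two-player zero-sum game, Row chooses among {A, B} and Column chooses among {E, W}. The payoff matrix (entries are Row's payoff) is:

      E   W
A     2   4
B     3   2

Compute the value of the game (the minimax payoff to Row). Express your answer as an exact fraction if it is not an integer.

8/3

Row minima: A → 2, B → 2; maximin = 2.
Column maxima: E → 3, W → 4; minimax = 3.
2 ≠ 3, so there is no saddle point; optimal play is mixed.
Let Row play A with probability p. Expected payoff against E: 2p + 3(1−p) = −p + 3; against W: 4p + 2(1−p) = 2p + 2.
Setting these equal: −p + 3 = 2p + 2 ⇒ −3p = -1 ⇒ p = 1/3, and the value is (-1)·(1/3) + 3 = 8/3.
For Column: with q = P(E), equating A's and B's payoffs gives −2q + 4 = q + 2 ⇒ q = 2/3.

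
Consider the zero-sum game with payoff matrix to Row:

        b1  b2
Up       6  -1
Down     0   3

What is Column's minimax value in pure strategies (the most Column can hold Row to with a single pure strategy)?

Column maxima: b1 → 6, b2 → 3.
The smallest of these is 3.

3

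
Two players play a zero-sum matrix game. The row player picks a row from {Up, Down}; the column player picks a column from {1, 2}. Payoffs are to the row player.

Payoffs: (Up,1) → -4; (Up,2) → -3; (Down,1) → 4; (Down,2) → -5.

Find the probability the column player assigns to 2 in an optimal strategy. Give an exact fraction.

Row minima: Up → -4, Down → -5; maximin = -4.
Column maxima: 1 → 4, 2 → -3; minimax = -3.
-4 ≠ -3, so there is no saddle point; optimal play is mixed.
Let the row player play Up with probability p. Expected payoff against 1: (-4)p + 4(1−p) = −8p + 4; against 2: (-3)p + (-5)(1−p) = 2p − 5.
Setting these equal: −8p + 4 = 2p − 5 ⇒ −10p = -9 ⇒ p = 9/10, and the value is (-8)·(9/10) + 4 = -16/5.
For the column player: with q = P(1), equating Up's and Down's payoffs gives −q − 3 = 9q − 5 ⇒ q = 1/5.

4/5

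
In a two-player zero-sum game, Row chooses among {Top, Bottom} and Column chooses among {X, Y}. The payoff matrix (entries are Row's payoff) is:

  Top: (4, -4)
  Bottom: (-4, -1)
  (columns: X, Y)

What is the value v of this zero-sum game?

Row minima: Top → -4, Bottom → -4; maximin = -4.
Column maxima: X → 4, Y → -1; minimax = -1.
-4 ≠ -1, so there is no saddle point; optimal play is mixed.
Let Row play Top with probability p. Expected payoff against X: 4p + (-4)(1−p) = 8p − 4; against Y: (-4)p + (-1)(1−p) = −3p − 1.
Setting these equal: 8p − 4 = −3p − 1 ⇒ 11p = 3 ⇒ p = 3/11, and the value is (8)·(3/11) − 4 = -20/11.
For Column: with q = P(X), equating Top's and Bottom's payoffs gives 8q − 4 = −3q − 1 ⇒ q = 3/11.

-20/11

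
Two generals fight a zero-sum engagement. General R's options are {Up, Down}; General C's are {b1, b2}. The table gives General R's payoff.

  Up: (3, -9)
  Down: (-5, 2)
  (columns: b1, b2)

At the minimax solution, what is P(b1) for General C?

Row minima: Up → -9, Down → -5; maximin = -5.
Column maxima: b1 → 3, b2 → 2; minimax = 2.
-5 ≠ 2, so there is no saddle point; optimal play is mixed.
Let General R play Up with probability p. Expected payoff against b1: 3p + (-5)(1−p) = 8p − 5; against b2: (-9)p + 2(1−p) = −11p + 2.
Setting these equal: 8p − 5 = −11p + 2 ⇒ 19p = 7 ⇒ p = 7/19, and the value is (8)·(7/19) − 5 = -39/19.
For General C: with q = P(b1), equating Up's and Down's payoffs gives 12q − 9 = −7q + 2 ⇒ q = 11/19.

11/19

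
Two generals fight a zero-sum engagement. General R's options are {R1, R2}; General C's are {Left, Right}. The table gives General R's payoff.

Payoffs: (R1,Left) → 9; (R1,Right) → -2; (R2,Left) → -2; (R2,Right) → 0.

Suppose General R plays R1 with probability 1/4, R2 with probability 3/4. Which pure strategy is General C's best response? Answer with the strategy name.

Right

If General C plays Left, General R's expected payoff is (1/4)·9 + (3/4)·(-2) = 3/4.
If General C plays Right, General R's expected payoff is (1/4)·(-2) + (3/4)·0 = -1/2.
General C minimizes General R's payoff; the smallest is -1/2, so the best response is Right.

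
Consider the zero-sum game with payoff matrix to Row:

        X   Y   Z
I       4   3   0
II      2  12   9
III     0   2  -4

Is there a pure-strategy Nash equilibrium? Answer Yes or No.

No

Row minima: I → 0, II → 2, III → -4; maximin = 2.
Column maxima: X → 4, Y → 12, Z → 9; minimax = 4.
2 ≠ 4, so no pure-strategy equilibrium exists.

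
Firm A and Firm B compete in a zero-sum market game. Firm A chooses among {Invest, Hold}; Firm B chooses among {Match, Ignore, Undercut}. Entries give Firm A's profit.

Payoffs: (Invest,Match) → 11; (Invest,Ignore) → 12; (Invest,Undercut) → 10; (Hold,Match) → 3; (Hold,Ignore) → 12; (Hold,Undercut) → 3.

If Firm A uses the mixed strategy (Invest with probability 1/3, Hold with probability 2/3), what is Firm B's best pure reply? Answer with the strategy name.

Undercut

If Firm B plays Match, Firm A's expected payoff is (1/3)·11 + (2/3)·3 = 17/3.
If Firm B plays Ignore, Firm A's expected payoff is (1/3)·12 + (2/3)·12 = 12.
If Firm B plays Undercut, Firm A's expected payoff is (1/3)·10 + (2/3)·3 = 16/3.
Firm B minimizes Firm A's payoff; the smallest is 16/3, so the best response is Undercut.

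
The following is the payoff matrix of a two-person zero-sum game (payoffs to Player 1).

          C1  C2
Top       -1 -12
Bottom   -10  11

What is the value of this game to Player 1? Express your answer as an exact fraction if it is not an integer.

Row minima: Top → -12, Bottom → -10; maximin = -10.
Column maxima: C1 → -1, C2 → 11; minimax = -1.
-10 ≠ -1, so there is no saddle point; optimal play is mixed.
Let Player 1 play Top with probability p. Expected payoff against C1: (-1)p + (-10)(1−p) = 9p − 10; against C2: (-12)p + 11(1−p) = −23p + 11.
Setting these equal: 9p − 10 = −23p + 11 ⇒ 32p = 21 ⇒ p = 21/32, and the value is (9)·(21/32) − 10 = -131/32.
For Player 2: with q = P(C1), equating Top's and Bottom's payoffs gives 11q − 12 = −21q + 11 ⇒ q = 23/32.

-131/32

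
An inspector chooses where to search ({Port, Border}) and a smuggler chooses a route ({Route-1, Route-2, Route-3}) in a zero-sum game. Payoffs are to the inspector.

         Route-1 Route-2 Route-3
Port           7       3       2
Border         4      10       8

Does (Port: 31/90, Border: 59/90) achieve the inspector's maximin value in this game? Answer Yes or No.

No

Against Route-1 this mix gives (31/90)·7 + (59/90)·4 = 151/30.
Against Route-2 this mix gives (31/90)·3 + (59/90)·10 = 683/90.
Against Route-3 this mix gives (31/90)·2 + (59/90)·8 = 89/15.
The smuggler will play Route-1, holding the inspector to 151/30. Shifting weight toward the row that does better against Route-1 would raise this floor (the equalizing mix achieves 16/3 against both Route-1 and Route-3), so the proposed strategy is not optimal.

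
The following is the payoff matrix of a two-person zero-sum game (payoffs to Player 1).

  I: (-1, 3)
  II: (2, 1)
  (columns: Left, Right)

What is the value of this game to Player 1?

7/5

Row minima: I → -1, II → 1; maximin = 1.
Column maxima: Left → 2, Right → 3; minimax = 2.
1 ≠ 2, so there is no saddle point; optimal play is mixed.
Let Player 1 play I with probability p. Expected payoff against Left: (-1)p + 2(1−p) = −3p + 2; against Right: 3p + 1(1−p) = 2p + 1.
Setting these equal: −3p + 2 = 2p + 1 ⇒ −5p = -1 ⇒ p = 1/5, and the value is (-3)·(1/5) + 2 = 7/5.
For Player 2: with q = P(Left), equating I's and II's payoffs gives −4q + 3 = q + 1 ⇒ q = 2/5.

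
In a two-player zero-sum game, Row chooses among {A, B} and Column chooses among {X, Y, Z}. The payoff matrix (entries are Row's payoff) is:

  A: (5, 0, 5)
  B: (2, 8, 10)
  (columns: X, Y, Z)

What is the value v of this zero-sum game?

Row minima: A → 0, B → 2; maximin = 2.
Column maxima: X → 5, Y → 8, Z → 10; minimax = 5.
2 ≠ 5, so there is no saddle point; optimal play is mixed.
Z is strictly dominated by Y (it gives Row strictly more in every row), so Column never plays it.
On the remaining 2×2 (A, B vs X, Y):
Let Row play A with probability p. Expected payoff against X: 5p + 2(1−p) = 3p + 2; against Y: 0p + 8(1−p) = −8p + 8.
Setting these equal: 3p + 2 = −8p + 8 ⇒ 11p = 6 ⇒ p = 6/11, and the value is (3)·(6/11) + 2 = 40/11.
For Column: with q = P(X), equating A's and B's payoffs gives 5q = −6q + 8 ⇒ q = 8/11.

40/11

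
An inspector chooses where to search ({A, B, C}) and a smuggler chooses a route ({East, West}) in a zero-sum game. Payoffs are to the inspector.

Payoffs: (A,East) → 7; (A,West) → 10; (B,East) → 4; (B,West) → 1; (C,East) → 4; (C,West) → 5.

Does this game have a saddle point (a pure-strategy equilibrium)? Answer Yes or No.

Yes

Row minima: A → 7, B → 1, C → 4; maximin = 7.
Column maxima: East → 7, West → 10; minimax = 7.
maximin = minimax = 7, so a saddle point exists.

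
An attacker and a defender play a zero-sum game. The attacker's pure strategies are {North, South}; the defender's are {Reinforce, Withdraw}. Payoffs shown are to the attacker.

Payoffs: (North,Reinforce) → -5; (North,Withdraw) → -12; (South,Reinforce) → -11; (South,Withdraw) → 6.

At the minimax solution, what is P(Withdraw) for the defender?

Row minima: North → -12, South → -11; maximin = -11.
Column maxima: Reinforce → -5, Withdraw → 6; minimax = -5.
-11 ≠ -5, so there is no saddle point; optimal play is mixed.
Let the attacker play North with probability p. Expected payoff against Reinforce: (-5)p + (-11)(1−p) = 6p − 11; against Withdraw: (-12)p + 6(1−p) = −18p + 6.
Setting these equal: 6p − 11 = −18p + 6 ⇒ 24p = 17 ⇒ p = 17/24, and the value is (6)·(17/24) − 11 = -27/4.
For the defender: with q = P(Reinforce), equating North's and South's payoffs gives 7q − 12 = −17q + 6 ⇒ q = 3/4.

1/4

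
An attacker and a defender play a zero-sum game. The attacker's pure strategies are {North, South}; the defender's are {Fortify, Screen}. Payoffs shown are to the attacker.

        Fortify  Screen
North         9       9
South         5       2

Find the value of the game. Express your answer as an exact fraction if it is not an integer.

Row minima: North → 9, South → 2; maximin = 9.
Column maxima: Fortify → 9, Screen → 9; minimax = 9.
Since maximin = minimax = 9, there is a saddle point and the value is 9.

9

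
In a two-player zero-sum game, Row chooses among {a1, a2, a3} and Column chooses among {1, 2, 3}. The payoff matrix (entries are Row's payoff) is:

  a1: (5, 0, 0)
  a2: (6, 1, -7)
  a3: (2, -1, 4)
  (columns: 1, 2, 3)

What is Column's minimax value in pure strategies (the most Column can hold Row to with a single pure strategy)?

Column maxima: 1 → 6, 2 → 1, 3 → 4.
The smallest of these is 1.

1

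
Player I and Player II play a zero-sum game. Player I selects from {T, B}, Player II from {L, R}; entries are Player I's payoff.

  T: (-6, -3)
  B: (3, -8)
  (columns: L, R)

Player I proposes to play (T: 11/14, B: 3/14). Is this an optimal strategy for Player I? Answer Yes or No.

Against L this mix gives (11/14)·(-6) + (3/14)·3 = -57/14.
Against R this mix gives (11/14)·(-3) + (3/14)·(-8) = -57/14.
All of Player II's active replies (L, R) yield -57/14, and no column does worse for Player I. The mix makes Player II indifferent and guarantees -57/14, so it is optimal.

Yes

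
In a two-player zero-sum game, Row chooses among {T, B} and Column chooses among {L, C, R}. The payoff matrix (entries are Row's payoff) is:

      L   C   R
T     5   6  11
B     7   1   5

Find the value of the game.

Row minima: T → 5, B → 1; maximin = 5.
Column maxima: L → 7, C → 6, R → 11; minimax = 6.
5 ≠ 6, so there is no saddle point; optimal play is mixed.
R is strictly dominated by C (it gives Row strictly more in every row), so Column never plays it.
On the remaining 2×2 (T, B vs L, C):
Let Row play T with probability p. Expected payoff against L: 5p + 7(1−p) = −2p + 7; against C: 6p + 1(1−p) = 5p + 1.
Setting these equal: −2p + 7 = 5p + 1 ⇒ −7p = -6 ⇒ p = 6/7, and the value is (-2)·(6/7) + 7 = 37/7.
For Column: with q = P(L), equating T's and B's payoffs gives −q + 6 = 6q + 1 ⇒ q = 5/7.

37/7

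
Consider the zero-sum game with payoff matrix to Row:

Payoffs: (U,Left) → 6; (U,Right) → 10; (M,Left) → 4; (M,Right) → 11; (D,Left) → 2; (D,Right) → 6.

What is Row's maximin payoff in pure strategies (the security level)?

6

Row minima: U → 6, M → 4, D → 2.
The best of these is 6.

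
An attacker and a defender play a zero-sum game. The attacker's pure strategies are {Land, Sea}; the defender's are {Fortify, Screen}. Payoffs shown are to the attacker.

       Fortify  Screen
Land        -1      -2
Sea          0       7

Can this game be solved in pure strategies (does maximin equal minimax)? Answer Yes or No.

Yes

Row minima: Land → -2, Sea → 0; maximin = 0.
Column maxima: Fortify → 0, Screen → 7; minimax = 0.
maximin = minimax = 0, so a saddle point exists.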